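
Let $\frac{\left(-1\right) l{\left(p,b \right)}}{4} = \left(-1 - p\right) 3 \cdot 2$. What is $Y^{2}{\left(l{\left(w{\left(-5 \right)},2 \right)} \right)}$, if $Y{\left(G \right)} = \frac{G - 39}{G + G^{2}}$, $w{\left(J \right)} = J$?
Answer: $\frac{81}{369664} \approx 0.00021912$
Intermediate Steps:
$l{\left(p,b \right)} = 24 + 24 p$ ($l{\left(p,b \right)} = - 4 \left(-1 - p\right) 3 \cdot 2 = - 4 \left(-3 - 3 p\right) 2 = - 4 \left(-6 - 6 p\right) = 24 + 24 p$)
$Y{\left(G \right)} = \frac{-39 + G}{G + G^{2}}$
$Y^{2}{\left(l{\left(w{\left(-5 \right)},2 \right)} \right)} = \left(\frac{-39 + \left(24 + 24 \left(-5\right)\right)}{\left(24 + 24 \left(-5\right)\right) \left(1 + \left(24 + 24 \left(-5\right)\right)\right)}\right)^{2} = \left(\frac{-39 + \left(24 - 120\right)}{\left(24 - 120\right) \left(1 + \left(24 - 120\right)\right)}\right)^{2} = \left(\frac{-39 - 96}{\left(-96\right) \left(1 - 96\right)}\right)^{2} = \left(\left(- \frac{1}{96}\right) \frac{1}{-95} \left(-135\right)\right)^{2} = \left(\left(- \frac{1}{96}\right) \left(- \frac{1}{95}\right) \left(-135\right)\right)^{2} = \left(- \frac{9}{608}\right)^{2} = \frac{81}{369664}$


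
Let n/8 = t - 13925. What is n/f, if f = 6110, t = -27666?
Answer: -166364/3055 ≈ -54.456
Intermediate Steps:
n = -332728 (n = 8*(-27666 - 13925) = 8*(-41591) = -332728)
n/f = -332728/6110 = -332728*1/6110 = -166364/3055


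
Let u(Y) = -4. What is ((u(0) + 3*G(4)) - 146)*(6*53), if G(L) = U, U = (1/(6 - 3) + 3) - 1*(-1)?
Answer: -43566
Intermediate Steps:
U = 13/3 (U = (1/3 + 3) + 1 = (⅓ + 3) + 1 = 10/3 + 1 = 13/3 ≈ 4.3333)
G(L) = 13/3
((u(0) + 3*G(4)) - 146)*(6*53) = ((-4 + 3*(13/3)) - 146)*(6*53) = ((-4 + 13) - 146)*318 = (9 - 146)*318 = -137*318 = -43566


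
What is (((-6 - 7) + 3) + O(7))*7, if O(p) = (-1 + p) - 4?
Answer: -56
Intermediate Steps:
O(p) = -5 + p
(((-6 - 7) + 3) + O(7))*7 = (((-6 - 7) + 3) + (-5 + 7))*7 = ((-13 + 3) + 2)*7 = (-10 + 2)*7 = -8*7 = -56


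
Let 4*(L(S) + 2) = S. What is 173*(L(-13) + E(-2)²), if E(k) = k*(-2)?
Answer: 7439/4 ≈ 1859.8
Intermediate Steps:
L(S) = -2 + S/4
E(k) = -2*k
173*(L(-13) + E(-2)²) = 173*((-2 + (¼)*(-13)) + (-2*(-2))²) = 173*((-2 - 13/4) + 4²) = 173*(-21/4 + 16) = 173*(43/4) = 7439/4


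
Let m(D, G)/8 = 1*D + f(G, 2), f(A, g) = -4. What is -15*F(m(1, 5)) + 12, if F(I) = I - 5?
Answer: 447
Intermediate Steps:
m(D, G) = -32 + 8*D (m(D, G) = 8*(1*D - 4) = 8*(D - 4) = 8*(-4 + D) = -32 + 8*D)
F(I) = -5 + I
-15*F(m(1, 5)) + 12 = -15*(-5 + (-32 + 8*1)) + 12 = -15*(-5 + (-32 + 8)) + 12 = -15*(-5 - 24) + 12 = -15*(-29) + 12 = 435 + 12 = 447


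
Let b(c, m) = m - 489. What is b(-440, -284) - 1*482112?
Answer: -482885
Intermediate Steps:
b(c, m) = -489 + m
b(-440, -284) - 1*482112 = (-489 - 284) - 1*482112 = -773 - 482112 = -482885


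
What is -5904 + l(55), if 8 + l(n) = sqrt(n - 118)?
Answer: -5912 + 3*I*sqrt(7) ≈ -5912.0 + 7.9373*I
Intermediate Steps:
l(n) = -8 + sqrt(-118 + n) (l(n) = -8 + sqrt(n - 118) = -8 + sqrt(-118 + n))
-5904 + l(55) = -5904 + (-8 + sqrt(-118 + 55)) = -5904 + (-8 + sqrt(-63)) = -5904 + (-8 + 3*I*sqrt(7)) = -5912 + 3*I*sqrt(7)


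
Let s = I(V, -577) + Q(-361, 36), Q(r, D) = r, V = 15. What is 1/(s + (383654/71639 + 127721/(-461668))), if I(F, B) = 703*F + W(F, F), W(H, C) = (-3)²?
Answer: 33073433852/337285482223589 ≈ 9.8058e-5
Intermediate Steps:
W(H, C) = 9
I(F, B) = 9 + 703*F (I(F, B) = 703*F + 9 = 9 + 703*F)
s = 10193 (s = (9 + 703*15) - 361 = (9 + 10545) - 361 = 10554 - 361 = 10193)
1/(s + (383654/71639 + 127721/(-461668))) = 1/(10193 + (383654/71639 + 127721/(-461668))) = 1/(10193 + (383654*(1/71639) + 127721*(-1/461668))) = 1/(10193 + (383654/71639 - 127721/461668)) = 1/(10193 + 167970970153/33073433852) = 1/(337285482223589/33073433852) = 33073433852/337285482223589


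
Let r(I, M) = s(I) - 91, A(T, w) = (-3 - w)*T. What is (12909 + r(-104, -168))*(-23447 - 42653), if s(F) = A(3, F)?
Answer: -867298100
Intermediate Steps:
A(T, w) = T*(-3 - w)
s(F) = -9 - 3*F (s(F) = -1*3*(3 + F) = -9 - 3*F)
r(I, M) = -100 - 3*I (r(I, M) = (-9 - 3*I) - 91 = -100 - 3*I)
(12909 + r(-104, -168))*(-23447 - 42653) = (12909 + (-100 - 3*(-104)))*(-23447 - 42653) = (12909 + (-100 + 312))*(-66100) = (12909 + 212)*(-66100) = 13121*(-66100) = -867298100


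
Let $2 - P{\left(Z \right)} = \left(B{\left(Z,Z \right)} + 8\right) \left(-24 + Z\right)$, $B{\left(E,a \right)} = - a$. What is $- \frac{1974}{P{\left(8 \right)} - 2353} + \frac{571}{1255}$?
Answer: $\frac{3819791}{2950505} \approx 1.2946$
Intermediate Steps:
$P{\left(Z \right)} = 2 - \left(-24 + Z\right) \left(8 - Z\right)$ ($P{\left(Z \right)} = 2 - \left(- Z + 8\right) \left(-24 + Z\right) = 2 - \left(8 - Z\right) \left(-24 + Z\right) = 2 - \left(-24 + Z\right) \left(8 - Z\right)$)
$- \frac{1974}{P{\left(8 \right)} - 2353} + \frac{571}{1255} = - \frac{1974}{\left(194 + 8^{2} - 256\right) - 2353} + \frac{571}{1255} = - \frac{1974}{\left(194 + 64 - 256\right) - 2353} + 571 \cdot \frac{1}{1255} = - \frac{1974}{2 - 2353} + \frac{571}{1255} = - \frac{1974}{-2351} + \frac{571}{1255} = \left(-1974\right) \left(- \frac{1}{2351}\right) + \frac{571}{1255} = \frac{1974}{2351} + \frac{571}{1255} = \frac{3819791}{2950505}$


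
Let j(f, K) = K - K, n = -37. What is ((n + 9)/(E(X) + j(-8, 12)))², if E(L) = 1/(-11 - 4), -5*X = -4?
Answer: 176400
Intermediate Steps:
X = ⅘ (X = -⅕*(-4) = ⅘ ≈ 0.80000)
j(f, K) = 0
E(L) = -1/15 (E(L) = 1/(-15) = -1/15)
((n + 9)/(E(X) + j(-8, 12)))² = ((-37 + 9)/(-1/15 + 0))² = (-28/(-1/15))² = (-28*(-15))² = 420² = 176400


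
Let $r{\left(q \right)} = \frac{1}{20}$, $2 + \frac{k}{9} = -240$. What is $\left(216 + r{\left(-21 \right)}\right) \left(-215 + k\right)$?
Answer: $- \frac{10340153}{20} \approx -5.1701 \cdot 10^{5}$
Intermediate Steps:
$k = -2178$ ($k = -18 + 9 \left(-240\right) = -18 - 2160 = -2178$)
$r{\left(q \right)} = \frac{1}{20}$
$\left(216 + r{\left(-21 \right)}\right) \left(-215 + k\right) = \left(216 + \frac{1}{20}\right) \left(-215 - 2178\right) = \frac{4321}{20} \left(-2393\right) = - \frac{10340153}{20}$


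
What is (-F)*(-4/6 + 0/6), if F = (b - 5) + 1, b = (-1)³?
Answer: -10/3 ≈ -3.3333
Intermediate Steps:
b = -1
F = -5 (F = (-1 - 5) + 1 = -6 + 1 = -5)
(-F)*(-4/6 + 0/6) = (-1*(-5))*(-4/6 + 0/6) = 5*(-4*⅙ + 0*(⅙)) = 5*(-⅔ + 0) = 5*(-⅔) = -10/3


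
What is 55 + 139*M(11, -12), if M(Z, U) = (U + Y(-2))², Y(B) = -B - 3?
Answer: 23546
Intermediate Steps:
Y(B) = -3 - B
M(Z, U) = (-1 + U)² (M(Z, U) = (U + (-3 - 1*(-2)))² = (U + (-3 + 2))² = (U - 1)² = (-1 + U)²)
55 + 139*M(11, -12) = 55 + 139*(-1 - 12)² = 55 + 139*(-13)² = 55 + 139*169 = 55 + 23491 = 23546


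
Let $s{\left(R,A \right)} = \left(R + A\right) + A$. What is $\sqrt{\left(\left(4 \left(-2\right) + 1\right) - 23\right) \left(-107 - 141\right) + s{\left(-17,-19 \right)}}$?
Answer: $\sqrt{7385} \approx 85.936$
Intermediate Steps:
$s{\left(R,A \right)} = R + 2 A$ ($s{\left(R,A \right)} = \left(A + R\right) + A = R + 2 A$)
$\sqrt{\left(\left(4 \left(-2\right) + 1\right) - 23\right) \left(-107 - 141\right) + s{\left(-17,-19 \right)}} = \sqrt{\left(\left(4 \left(-2\right) + 1\right) - 23\right) \left(-107 - 141\right) + \left(-17 + 2 \left(-19\right)\right)} = \sqrt{\left(\left(-8 + 1\right) - 23\right) \left(-248\right) - 55} = \sqrt{\left(-7 - 23\right) \left(-248\right) - 55} = \sqrt{\left(-30\right) \left(-248\right) - 55} = \sqrt{7440 - 55} = \sqrt{7385}$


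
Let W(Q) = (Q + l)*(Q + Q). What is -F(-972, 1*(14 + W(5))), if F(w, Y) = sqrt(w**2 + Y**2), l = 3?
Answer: -2*sqrt(238405) ≈ -976.54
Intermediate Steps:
W(Q) = 2*Q*(3 + Q) (W(Q) = (Q + 3)*(Q + Q) = (3 + Q)*(2*Q) = 2*Q*(3 + Q))
F(w, Y) = sqrt(Y**2 + w**2)
-F(-972, 1*(14 + W(5))) = -sqrt((1*(14 + 2*5*(3 + 5)))**2 + (-972)**2) = -sqrt((1*(14 + 2*5*8))**2 + 944784) = -sqrt((1*(14 + 80))**2 + 944784) = -sqrt((1*94)**2 + 944784) = -sqrt(94**2 + 944784) = -sqrt(8836 + 944784) = -sqrt(953620) = -2*sqrt(238405)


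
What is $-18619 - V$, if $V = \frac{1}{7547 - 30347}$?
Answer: $- \frac{424513199}{22800} \approx -18619.0$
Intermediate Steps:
$V = - \frac{1}{22800}$ ($V = \frac{1}{-22800} = - \frac{1}{22800} \approx -4.386 \cdot 10^{-5}$)
$-18619 - V = -18619 - - \frac{1}{22800} = -18619 + \frac{1}{22800} = - \frac{424513199}{22800}$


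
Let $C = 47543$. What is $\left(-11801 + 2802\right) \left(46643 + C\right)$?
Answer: $-847579814$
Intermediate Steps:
$\left(-11801 + 2802\right) \left(46643 + C\right) = \left(-11801 + 2802\right) \left(46643 + 47543\right) = \left(-8999\right) 94186 = -847579814$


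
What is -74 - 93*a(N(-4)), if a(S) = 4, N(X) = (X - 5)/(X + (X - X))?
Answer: -446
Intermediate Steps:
N(X) = (-5 + X)/X (N(X) = (-5 + X)/(X + 0) = (-5 + X)/X)
-74 - 93*a(N(-4)) = -74 - 93*4 = -74 - 372 = -446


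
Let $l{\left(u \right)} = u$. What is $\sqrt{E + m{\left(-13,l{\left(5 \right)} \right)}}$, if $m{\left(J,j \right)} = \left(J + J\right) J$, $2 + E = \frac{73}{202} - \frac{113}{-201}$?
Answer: $\frac{7 \sqrt{11335225758}}{40602} \approx 18.355$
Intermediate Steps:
$E = - \frac{43705}{40602}$ ($E = -2 + \left(\frac{73}{202} - \frac{113}{-201}\right) = -2 + \left(73 \cdot \frac{1}{202} - - \frac{113}{201}\right) = -2 + \left(\frac{73}{202} + \frac{113}{201}\right) = -2 + \frac{37499}{40602} = - \frac{43705}{40602} \approx -1.0764$)
$m{\left(J,j \right)} = 2 J^{2}$ ($m{\left(J,j \right)} = 2 J J = 2 J^{2}$)
$\sqrt{E + m{\left(-13,l{\left(5 \right)} \right)}} = \sqrt{- \frac{43705}{40602} + 2 \left(-13\right)^{2}} = \sqrt{- \frac{43705}{40602} + 2 \cdot 169} = \sqrt{- \frac{43705}{40602} + 338} = \sqrt{\frac{13679771}{40602}} = \frac{7 \sqrt{11335225758}}{40602}$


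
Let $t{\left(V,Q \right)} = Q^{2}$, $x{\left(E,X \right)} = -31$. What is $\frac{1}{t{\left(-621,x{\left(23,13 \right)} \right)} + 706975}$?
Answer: $\frac{1}{707936} \approx 1.4126 \cdot 10^{-6}$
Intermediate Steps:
$\frac{1}{t{\left(-621,x{\left(23,13 \right)} \right)} + 706975} = \frac{1}{\left(-31\right)^{2} + 706975} = \frac{1}{961 + 706975} = \frac{1}{707936}$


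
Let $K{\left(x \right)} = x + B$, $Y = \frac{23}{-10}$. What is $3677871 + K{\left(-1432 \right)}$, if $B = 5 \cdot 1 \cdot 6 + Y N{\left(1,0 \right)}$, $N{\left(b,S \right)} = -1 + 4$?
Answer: $\frac{36764621}{10} \approx 3.6765 \cdot 10^{6}$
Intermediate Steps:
$N{\left(b,S \right)} = 3$
$Y = - \frac{23}{10}$ ($Y = 23 \left(- \frac{1}{10}\right) = - \frac{23}{10} \approx -2.3$)
$B = \frac{231}{10}$ ($B = 5 \cdot 1 \cdot 6 - \frac{69}{10} = 5 \cdot 6 - \frac{69}{10} = 30 - \frac{69}{10} = \frac{231}{10} \approx 23.1$)
$K{\left(x \right)} = \frac{231}{10} + x$ ($K{\left(x \right)} = x + \frac{231}{10} = \frac{231}{10} + x$)
$3677871 + K{\left(-1432 \right)} = 3677871 + \left(\frac{231}{10} - 1432\right) = 3677871 - \frac{14089}{10} = \frac{36764621}{10}$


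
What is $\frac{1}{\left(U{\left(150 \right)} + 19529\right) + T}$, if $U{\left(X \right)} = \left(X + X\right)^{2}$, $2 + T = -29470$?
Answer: $\frac{1}{80057} \approx 1.2491 \cdot 10^{-5}$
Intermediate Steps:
$T = -29472$ ($T = -2 - 29470 = -29472$)
$U{\left(X \right)} = 4 X^{2}$ ($U{\left(X \right)} = \left(2 X\right)^{2} = 4 X^{2}$)
$\frac{1}{\left(U{\left(150 \right)} + 19529\right) + T} = \frac{1}{\left(4 \cdot 150^{2} + 19529\right) - 29472} = \frac{1}{\left(4 \cdot 22500 + 19529\right) - 29472} = \frac{1}{\left(90000 + 19529\right) - 29472} = \frac{1}{109529 - 29472} = \frac{1}{80057}$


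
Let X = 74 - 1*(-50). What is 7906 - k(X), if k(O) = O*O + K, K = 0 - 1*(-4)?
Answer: -7474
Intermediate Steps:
K = 4 (K = 0 + 4 = 4)
X = 124 (X = 74 + 50 = 124)
k(O) = 4 + O² (k(O) = O*O + 4 = O² + 4 = 4 + O²)
7906 - k(X) = 7906 - (4 + 124²) = 7906 - (4 + 15376) = 7906 - 1*15380 = 7906 - 15380 = -7474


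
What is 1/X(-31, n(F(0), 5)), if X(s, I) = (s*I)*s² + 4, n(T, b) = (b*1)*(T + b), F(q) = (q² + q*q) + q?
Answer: -1/744771 ≈ -1.3427e-6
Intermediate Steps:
F(q) = q + 2*q² (F(q) = (q² + q²) + q = 2*q² + q = q + 2*q²)
n(T, b) = b*(T + b)
X(s, I) = 4 + I*s³ (X(s, I) = (I*s)*s² + 4 = I*s³ + 4 = 4 + I*s³)
1/X(-31, n(F(0), 5)) = 1/(4 + (5*(0*(1 + 2*0) + 5))*(-31)³) = 1/(4 + (5*(0*(1 + 0) + 5))*(-29791)) = 1/(4 + (5*(0*1 + 5))*(-29791)) = 1/(4 + (5*(0 + 5))*(-29791)) = 1/(4 + (5*5)*(-29791)) = 1/(4 + 25*(-29791)) = 1/(4 - 744775) = 1/(-744771) = -1/744771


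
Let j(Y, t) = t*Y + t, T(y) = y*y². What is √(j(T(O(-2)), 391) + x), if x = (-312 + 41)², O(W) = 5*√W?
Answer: √(73832 - 97750*I*√2) ≈ 339.52 - 203.58*I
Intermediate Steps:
x = 73441 (x = (-271)² = 73441)
T(y) = y³
j(Y, t) = t + Y*t (j(Y, t) = Y*t + t = t + Y*t)
√(j(T(O(-2)), 391) + x) = √(391*(1 + (5*√(-2))³) + 73441) = √(391*(1 + (5*(I*√2))³) + 73441) = √(391*(1 + (5*I*√2)³) + 73441) = √(391*(1 - 250*I*√2) + 73441) = √((391 - 97750*I*√2) + 73441) = √(73832 - 97750*I*√2)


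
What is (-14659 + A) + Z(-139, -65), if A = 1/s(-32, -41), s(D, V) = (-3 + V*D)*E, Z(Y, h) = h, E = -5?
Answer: -96368581/6545 ≈ -14724.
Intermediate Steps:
s(D, V) = 15 - 5*D*V (s(D, V) = (-3 + V*D)*(-5) = (-3 + D*V)*(-5) = 15 - 5*D*V)
A = -1/6545 (A = 1/(15 - 5*(-32)*(-41)) = 1/(15 - 6560) = 1/(-6545) = -1/6545 ≈ -0.00015279)
(-14659 + A) + Z(-139, -65) = (-14659 - 1/6545) - 65 = -95943156/6545 - 65 = -96368581/6545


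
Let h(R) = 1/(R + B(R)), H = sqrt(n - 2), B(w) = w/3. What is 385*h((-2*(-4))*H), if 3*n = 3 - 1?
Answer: -1155*I*sqrt(3)/64 ≈ -31.258*I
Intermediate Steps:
n = 2/3 (n = (3 - 1)/3 = (1/3)*2 = 2/3 ≈ 0.66667)
B(w) = w/3 (B(w) = w*(1/3) = w/3)
H = 2*I*sqrt(3)/3 (H = sqrt(2/3 - 2) = sqrt(-4/3) = 2*I*sqrt(3)/3 ≈ 1.1547*I)
h(R) = 3/(4*R) (h(R) = 1/(R + R/3) = 1/(4*R/3) = 3/(4*R))
385*h((-2*(-4))*H) = 385*(3/(4*(((-2*(-4))*(2*I*sqrt(3)/3))))) = 385*(3/(4*((8*(2*I*sqrt(3)/3))))) = 385*(3/(4*((16*I*sqrt(3)/3)))) = 385*(3*(-I*sqrt(3)/16)/4) = 385*(-3*I*sqrt(3)/64) = -1155*I*sqrt(3)/64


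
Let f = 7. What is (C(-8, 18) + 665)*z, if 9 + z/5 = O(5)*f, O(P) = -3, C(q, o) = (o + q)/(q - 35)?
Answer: -4287750/43 ≈ -99715.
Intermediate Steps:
C(q, o) = (o + q)/(-35 + q)
z = -150 (z = -45 + 5*(-3*7) = -45 + 5*(-21) = -45 - 105 = -150)
(C(-8, 18) + 665)*z = ((18 - 8)/(-35 - 8) + 665)*(-150) = (10/(-43) + 665)*(-150) = (-1/43*10 + 665)*(-150) = (-10/43 + 665)*(-150) = (28585/43)*(-150) = -4287750/43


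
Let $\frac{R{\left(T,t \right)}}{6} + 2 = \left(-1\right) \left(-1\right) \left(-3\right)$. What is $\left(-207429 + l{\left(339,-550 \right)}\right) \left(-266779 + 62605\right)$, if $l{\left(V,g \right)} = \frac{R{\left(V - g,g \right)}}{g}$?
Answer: $\frac{2329337863008}{55} \approx 4.2352 \cdot 10^{10}$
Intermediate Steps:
$R{\left(T,t \right)} = -30$ ($R{\left(T,t \right)} = -12 + 6 \left(-1\right) \left(-1\right) \left(-3\right) = -12 + 6 \cdot 1 \left(-3\right) = -12 + 6 \left(-3\right) = -12 - 18 = -30$)
$l{\left(V,g \right)} = - \frac{30}{g}$
$\left(-207429 + l{\left(339,-550 \right)}\right) \left(-266779 + 62605\right) = \left(-207429 - \frac{30}{-550}\right) \left(-266779 + 62605\right) = \left(-207429 - - \frac{3}{55}\right) \left(-204174\right) = \left(-207429 + \frac{3}{55}\right) \left(-204174\right) = \left(- \frac{11408592}{55}\right) \left(-204174\right) = \frac{2329337863008}{55}$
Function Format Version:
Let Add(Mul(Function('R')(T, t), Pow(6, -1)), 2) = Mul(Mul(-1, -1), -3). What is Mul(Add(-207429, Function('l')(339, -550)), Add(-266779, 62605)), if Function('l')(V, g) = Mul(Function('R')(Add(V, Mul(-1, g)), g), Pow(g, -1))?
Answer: Rational(2329337863008, 55) ≈ 4.2352e+10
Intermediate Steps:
Function('R')(T, t) = -30 (Function('R')(T, t) = Add(-12, Mul(6, Mul(Mul(-1, -1), -3))) = Add(-12, Mul(6, Mul(1, -3))) = Add(-12, Mul(6, -3)) = Add(-12, -18) = -30)
Function('l')(V, g) = Mul(-30, Pow(g, -1))
Mul(Add(-207429, Function('l')(339, -550)), Add(-266779, 62605)) = Mul(Add(-207429, Mul(-30, Pow(-550, -1))), Add(-266779, 62605)) = Mul(Add(-207429, Mul(-30, Rational(-1, 550))), -204174) = Mul(Add(-207429, Rational(3, 55)), -204174) = Mul(Rational(-11408592, 55), -204174) = Rational(2329337863008, 55)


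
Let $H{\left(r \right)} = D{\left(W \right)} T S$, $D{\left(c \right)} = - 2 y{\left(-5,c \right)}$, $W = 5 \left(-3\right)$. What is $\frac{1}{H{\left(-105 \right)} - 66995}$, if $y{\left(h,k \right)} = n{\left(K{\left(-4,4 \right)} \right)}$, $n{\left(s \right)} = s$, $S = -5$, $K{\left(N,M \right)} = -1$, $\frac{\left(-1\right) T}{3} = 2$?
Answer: $- \frac{1}{66935} \approx -1.494 \cdot 10^{-5}$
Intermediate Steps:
$T = -6$ ($T = \left(-3\right) 2 = -6$)
$W = -15$
$y{\left(h,k \right)} = -1$
$D{\left(c \right)} = 2$ ($D{\left(c \right)} = \left(-2\right) \left(-1\right) = 2$)
$H{\left(r \right)} = 60$ ($H{\left(r \right)} = 2 \left(-6\right) \left(-5\right) = \left(-12\right) \left(-5\right) = 60$)
$\frac{1}{H{\left(-105 \right)} - 66995} = \frac{1}{60 - 66995} = \frac{1}{-66935} = - \frac{1}{66935}$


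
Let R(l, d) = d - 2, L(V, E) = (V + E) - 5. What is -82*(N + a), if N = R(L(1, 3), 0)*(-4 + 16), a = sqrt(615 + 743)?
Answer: 1968 - 82*sqrt(1358) ≈ -1053.8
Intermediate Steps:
L(V, E) = -5 + E + V (L(V, E) = (E + V) - 5 = -5 + E + V)
R(l, d) = -2 + d
a = sqrt(1358) ≈ 36.851
N = -24 (N = (-2 + 0)*(-4 + 16) = -2*12 = -24)
-82*(N + a) = -82*(-24 + sqrt(1358)) = 1968 - 82*sqrt(1358)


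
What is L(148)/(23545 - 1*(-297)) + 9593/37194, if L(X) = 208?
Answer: 9094333/34106898 ≈ 0.26664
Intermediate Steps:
L(148)/(23545 - 1*(-297)) + 9593/37194 = 208/(23545 - 1*(-297)) + 9593/37194 = 208/(23545 + 297) + 9593*(1/37194) = 208/23842 + 9593/37194 = 208*(1/23842) + 9593/37194 = 8/917 + 9593/37194 = 9094333/34106898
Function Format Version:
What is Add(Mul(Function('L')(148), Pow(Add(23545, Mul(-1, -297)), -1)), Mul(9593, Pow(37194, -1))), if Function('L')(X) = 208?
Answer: Rational(9094333, 34106898) ≈ 0.26664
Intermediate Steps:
Add(Mul(Function('L')(148), Pow(Add(23545, Mul(-1, -297)), -1)), Mul(9593, Pow(37194, -1))) = Add(Mul(208, Pow(Add(23545, Mul(-1, -297)), -1)), Mul(9593, Pow(37194, -1))) = Add(Mul(208, Pow(Add(23545, 297), -1)), Mul(9593, Rational(1, 37194))) = Add(Mul(208, Pow(23842, -1)), Rational(9593, 37194)) = Add(Mul(208, Rational(1, 23842)), Rational(9593, 37194)) = Add(Rational(8, 917), Rational(9593, 37194)) = Rational(9094333, 34106898)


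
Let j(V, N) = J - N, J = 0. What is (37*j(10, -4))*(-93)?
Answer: -13764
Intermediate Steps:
j(V, N) = -N (j(V, N) = 0 - N = -N)
(37*j(10, -4))*(-93) = (37*(-1*(-4)))*(-93) = (37*4)*(-93) = 148*(-93) = -13764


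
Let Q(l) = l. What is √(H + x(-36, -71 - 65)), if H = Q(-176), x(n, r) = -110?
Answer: I*√286 ≈ 16.912*I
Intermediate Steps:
H = -176
√(H + x(-36, -71 - 65)) = √(-176 - 110) = √(-286) = I*√286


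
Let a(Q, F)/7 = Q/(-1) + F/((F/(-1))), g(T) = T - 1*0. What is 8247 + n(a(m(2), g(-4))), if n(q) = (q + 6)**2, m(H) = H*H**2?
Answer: 11496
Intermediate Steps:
g(T) = T (g(T) = T + 0 = T)
m(H) = H**3
a(Q, F) = -7 - 7*Q (a(Q, F) = 7*(Q/(-1) + F/((F/(-1)))) = 7*(Q*(-1) + F/((F*(-1)))) = 7*(-Q + F/((-F))) = 7*(-Q + F*(-1/F)) = 7*(-Q - 1) = 7*(-1 - Q) = -7 - 7*Q)
n(q) = (6 + q)**2
8247 + n(a(m(2), g(-4))) = 8247 + (6 + (-7 - 7*2**3))**2 = 8247 + (6 + (-7 - 7*8))**2 = 8247 + (6 + (-7 - 56))**2 = 8247 + (6 - 63)**2 = 8247 + (-57)**2 = 8247 + 3249 = 11496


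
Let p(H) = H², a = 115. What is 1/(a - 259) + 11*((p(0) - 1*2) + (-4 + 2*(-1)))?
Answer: -12673/144 ≈ -88.007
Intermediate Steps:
1/(a - 259) + 11*((p(0) - 1*2) + (-4 + 2*(-1))) = 1/(115 - 259) + 11*((0² - 1*2) + (-4 + 2*(-1))) = 1/(-144) + 11*((0 - 2) + (-4 - 2)) = -1/144 + 11*(-2 - 6) = -1/144 + 11*(-8) = -1/144 - 88 = -12673/144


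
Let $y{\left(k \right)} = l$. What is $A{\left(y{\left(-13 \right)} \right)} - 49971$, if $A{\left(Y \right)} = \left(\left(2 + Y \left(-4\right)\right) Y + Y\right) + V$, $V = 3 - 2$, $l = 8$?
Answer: $-50202$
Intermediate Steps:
$y{\left(k \right)} = 8$
$V = 1$ ($V = 3 - 2 = 1$)
$A{\left(Y \right)} = 1 + Y + Y \left(2 - 4 Y\right)$ ($A{\left(Y \right)} = \left(\left(2 + Y \left(-4\right)\right) Y + Y\right) + 1 = \left(\left(2 - 4 Y\right) Y + Y\right) + 1 = \left(Y \left(2 - 4 Y\right) + Y\right) + 1 = \left(Y + Y \left(2 - 4 Y\right)\right) + 1 = 1 + Y + Y \left(2 - 4 Y\right)$)
$A{\left(y{\left(-13 \right)} \right)} - 49971 = \left(1 - 4 \cdot 8^{2} + 3 \cdot 8\right) - 49971 = \left(1 - 256 + 24\right) - 49971 = -231 - 49971 = -50202$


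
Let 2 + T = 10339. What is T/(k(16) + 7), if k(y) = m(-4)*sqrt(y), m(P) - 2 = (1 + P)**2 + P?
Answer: 10337/35 ≈ 295.34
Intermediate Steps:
m(P) = 2 + P + (1 + P)**2 (m(P) = 2 + ((1 + P)**2 + P) = 2 + (P + (1 + P)**2) = 2 + P + (1 + P)**2)
T = 10337 (T = -2 + 10339 = 10337)
k(y) = 7*sqrt(y) (k(y) = (2 - 4 + (1 - 4)**2)*sqrt(y) = (2 - 4 + (-3)**2)*sqrt(y) = (2 - 4 + 9)*sqrt(y) = 7*sqrt(y))
T/(k(16) + 7) = 10337/(7*sqrt(16) + 7) = 10337/(7*4 + 7) = 10337/(28 + 7) = 10337/35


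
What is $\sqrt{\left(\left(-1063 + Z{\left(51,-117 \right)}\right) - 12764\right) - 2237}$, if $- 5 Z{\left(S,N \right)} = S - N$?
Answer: $\frac{2 i \sqrt{100610}}{5} \approx 126.88 i$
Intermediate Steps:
$Z{\left(S,N \right)} = - \frac{S}{5} + \frac{N}{5}$ ($Z{\left(S,N \right)} = - \frac{S - N}{5} = - \frac{S}{5} + \frac{N}{5}$)
$\sqrt{\left(\left(-1063 + Z{\left(51,-117 \right)}\right) - 12764\right) - 2237} = \sqrt{\left(\left(-1063 + \left(\left(- \frac{1}{5}\right) 51 + \frac{1}{5} \left(-117\right)\right)\right) - 12764\right) - 2237} = \sqrt{\left(\left(-1063 - \frac{168}{5}\right) - 12764\right) - 2237} = \sqrt{\left(- \frac{5483}{5} - 12764\right) - 2237} = \sqrt{- \frac{69303}{5} - 2237} = \sqrt{- \frac{80488}{5}} = \frac{2 i \sqrt{100610}}{5}$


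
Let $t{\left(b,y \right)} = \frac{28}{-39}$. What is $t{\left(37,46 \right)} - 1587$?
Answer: $- \frac{61921}{39} \approx -1587.7$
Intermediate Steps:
$t{\left(b,y \right)} = - \frac{28}{39}$ ($t{\left(b,y \right)} = 28 \left(- \frac{1}{39}\right) = - \frac{28}{39}$)
$t{\left(37,46 \right)} - 1587 = - \frac{28}{39} - 1587 = - \frac{61921}{39}$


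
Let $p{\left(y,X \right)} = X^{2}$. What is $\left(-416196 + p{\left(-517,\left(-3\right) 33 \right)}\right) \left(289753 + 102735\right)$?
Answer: $-159505160760$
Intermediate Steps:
$\left(-416196 + p{\left(-517,\left(-3\right) 33 \right)}\right) \left(289753 + 102735\right) = \left(-416196 + \left(\left(-3\right) 33\right)^{2}\right) \left(289753 + 102735\right) = \left(-416196 + \left(-99\right)^{2}\right) 392488 = \left(-416196 + 9801\right) 392488 = \left(-406395\right) 392488 = -159505160760$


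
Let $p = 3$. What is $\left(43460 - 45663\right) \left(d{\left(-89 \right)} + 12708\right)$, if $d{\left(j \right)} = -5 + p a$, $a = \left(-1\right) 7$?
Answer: $-27938446$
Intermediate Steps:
$a = -7$
$d{\left(j \right)} = -26$ ($d{\left(j \right)} = -5 + 3 \left(-7\right) = -5 - 21 = -26$)
$\left(43460 - 45663\right) \left(d{\left(-89 \right)} + 12708\right) = \left(43460 - 45663\right) \left(-26 + 12708\right) = \left(-2203\right) 12682 = -27938446$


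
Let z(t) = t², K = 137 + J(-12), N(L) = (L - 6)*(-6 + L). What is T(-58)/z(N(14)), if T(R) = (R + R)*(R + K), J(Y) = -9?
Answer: -1015/512 ≈ -1.9824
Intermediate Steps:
N(L) = (-6 + L)² (N(L) = (-6 + L)*(-6 + L) = (-6 + L)²)
K = 128 (K = 137 - 9 = 128)
T(R) = 2*R*(128 + R) (T(R) = (R + R)*(R + 128) = (2*R)*(128 + R) = 2*R*(128 + R))
T(-58)/z(N(14)) = (2*(-58)*(128 - 58))/(((-6 + 14)²)²) = (2*(-58)*70)/((8²)²) = -8120/(64²) = -8120/4096 = -8120*1/4096 = -1015/512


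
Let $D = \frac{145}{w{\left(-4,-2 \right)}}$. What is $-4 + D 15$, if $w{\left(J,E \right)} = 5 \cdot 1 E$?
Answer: $- \frac{443}{2} \approx -221.5$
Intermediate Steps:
$w{\left(J,E \right)} = 5 E$
$D = - \frac{29}{2}$ ($D = \frac{145}{5 \left(-2\right)} = \frac{145}{-10} = 145 \left(- \frac{1}{10}\right) = - \frac{29}{2} \approx -14.5$)
$-4 + D 15 = -4 - \frac{435}{2} = - \frac{443}{2}$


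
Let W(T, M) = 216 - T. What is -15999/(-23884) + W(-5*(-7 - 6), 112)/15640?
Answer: 63457711/93386440 ≈ 0.67952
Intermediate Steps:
-15999/(-23884) + W(-5*(-7 - 6), 112)/15640 = -15999/(-23884) + (216 - (-5)*(-7 - 6))/15640 = -15999*(-1/23884) + (216 - (-5)*(-13))*(1/15640) = 15999/23884 + (216 - 1*65)*(1/15640) = 15999/23884 + (216 - 65)*(1/15640) = 15999/23884 + 151*(1/15640) = 15999/23884 + 151/15640 = 63457711/93386440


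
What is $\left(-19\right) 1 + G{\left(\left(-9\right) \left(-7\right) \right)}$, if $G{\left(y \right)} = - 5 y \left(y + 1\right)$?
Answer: $-20179$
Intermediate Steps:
$G{\left(y \right)} = - 5 y \left(1 + y\right)$
$\left(-19\right) 1 + G{\left(\left(-9\right) \left(-7\right) \right)} = \left(-19\right) 1 - 5 \left(\left(-9\right) \left(-7\right)\right) \left(1 - -63\right) = -19 - 315 \left(1 + 63\right) = -19 - 315 \cdot 64 = -19 - 20160 = -20179$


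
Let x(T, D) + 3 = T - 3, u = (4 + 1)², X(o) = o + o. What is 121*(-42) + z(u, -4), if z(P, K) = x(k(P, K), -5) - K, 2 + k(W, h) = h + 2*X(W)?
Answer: -4990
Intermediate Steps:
X(o) = 2*o
u = 25 (u = 5² = 25)
k(W, h) = -2 + h + 4*W (k(W, h) = -2 + (h + 2*(2*W)) = -2 + (h + 4*W) = -2 + h + 4*W)
x(T, D) = -6 + T (x(T, D) = -3 + (T - 3) = -3 + (-3 + T) = -6 + T)
z(P, K) = -8 + 4*P (z(P, K) = (-6 + (-2 + K + 4*P)) - K = (-8 + K + 4*P) - K = -8 + 4*P)
121*(-42) + z(u, -4) = 121*(-42) + (-8 + 4*25) = -5082 + (-8 + 100) = -5082 + 92 = -4990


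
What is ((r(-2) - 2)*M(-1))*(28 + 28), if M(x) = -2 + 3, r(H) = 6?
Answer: 224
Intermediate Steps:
M(x) = 1
((r(-2) - 2)*M(-1))*(28 + 28) = ((6 - 2)*1)*(28 + 28) = (4*1)*56 = 4*56 = 224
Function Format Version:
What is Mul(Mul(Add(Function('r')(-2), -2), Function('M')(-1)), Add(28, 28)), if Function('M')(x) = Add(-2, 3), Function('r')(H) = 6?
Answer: 224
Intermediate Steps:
Function('M')(x) = 1
Mul(Mul(Add(Function('r')(-2), -2), Function('M')(-1)), Add(28, 28)) = Mul(Mul(Add(6, -2), 1), Add(28, 28)) = Mul(Mul(4, 1), 56) = Mul(4, 56) = 224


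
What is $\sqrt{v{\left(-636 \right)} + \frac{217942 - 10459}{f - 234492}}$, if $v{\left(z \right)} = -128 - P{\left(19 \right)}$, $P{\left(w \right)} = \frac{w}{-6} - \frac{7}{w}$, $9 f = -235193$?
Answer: $\frac{i \sqrt{8956561231025578038}}{267400794} \approx 11.192 i$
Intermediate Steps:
$f = - \frac{235193}{9}$ ($f = \frac{1}{9} \left(-235193\right) = - \frac{235193}{9} \approx -26133.0$)
$P{\left(w \right)} = - \frac{7}{w} - \frac{w}{6}$ ($P{\left(w \right)} = w \left(- \frac{1}{6}\right) - \frac{7}{w} = - \frac{w}{6} - \frac{7}{w} = - \frac{7}{w} - \frac{w}{6}$)
$v{\left(z \right)} = - \frac{14189}{114}$ ($v{\left(z \right)} = -128 - \left(- \frac{7}{19} - \frac{19}{6}\right) = -128 - - \frac{403}{114} = -128 + \frac{403}{114} = - \frac{14189}{114}$)
$\sqrt{v{\left(-636 \right)} + \frac{217942 - 10459}{f - 234492}} = \sqrt{- \frac{14189}{114} + \frac{217942 - 10459}{- \frac{235193}{9} - 234492}} = \sqrt{- \frac{14189}{114} + \frac{207483}{- \frac{2345621}{9}}} = \sqrt{- \frac{14189}{114} + 207483 \left(- \frac{9}{2345621}\right)} = \sqrt{- \frac{14189}{114} - \frac{1867347}{2345621}} = \sqrt{- \frac{33494893927}{267400794}} = \frac{i \sqrt{8956561231025578038}}{267400794}$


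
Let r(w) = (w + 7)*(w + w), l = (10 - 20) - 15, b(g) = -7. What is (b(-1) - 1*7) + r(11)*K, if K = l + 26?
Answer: 382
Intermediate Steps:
l = -25 (l = -10 - 15 = -25)
K = 1 (K = -25 + 26 = 1)
r(w) = 2*w*(7 + w) (r(w) = (7 + w)*(2*w) = 2*w*(7 + w))
(b(-1) - 1*7) + r(11)*K = (-7 - 1*7) + (2*11*(7 + 11))*1 = (-7 - 7) + (2*11*18)*1 = -14 + 396*1 = -14 + 396 = 382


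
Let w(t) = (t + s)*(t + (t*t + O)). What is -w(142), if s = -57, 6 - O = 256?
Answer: -1704760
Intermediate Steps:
O = -250 (O = 6 - 1*256 = 6 - 256 = -250)
w(t) = (-57 + t)*(-250 + t + t**2) (w(t) = (t - 57)*(t + (t*t - 250)) = (-57 + t)*(t + (t**2 - 250)) = (-57 + t)*(t + (-250 + t**2)) = (-57 + t)*(-250 + t + t**2))
-w(142) = -(14250 + 142**3 - 307*142 - 56*142**2) = -(14250 + 2863288 - 43594 - 56*20164) = -(14250 + 2863288 - 43594 - 1129184) = -1*1704760 = -1704760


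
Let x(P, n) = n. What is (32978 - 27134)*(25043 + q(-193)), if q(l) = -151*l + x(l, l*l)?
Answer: 534346140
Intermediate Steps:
q(l) = l² - 151*l (q(l) = -151*l + l*l = -151*l + l² = l² - 151*l)
(32978 - 27134)*(25043 + q(-193)) = (32978 - 27134)*(25043 - 193*(-151 - 193)) = 5844*(25043 - 193*(-344)) = 5844*(25043 + 66392) = 5844*91435 = 534346140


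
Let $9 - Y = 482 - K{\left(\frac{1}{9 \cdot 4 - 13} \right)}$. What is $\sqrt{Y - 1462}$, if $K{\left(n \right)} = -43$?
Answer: $i \sqrt{1978} \approx 44.475 i$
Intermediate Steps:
$Y = -516$ ($Y = 9 - \left(482 - -43\right) = 9 - \left(482 + 43\right) = 9 - 525 = -516$)
$\sqrt{Y - 1462} = \sqrt{-516 - 1462} = \sqrt{-1978} = i \sqrt{1978}$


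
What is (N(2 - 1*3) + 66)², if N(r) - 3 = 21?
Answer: 8100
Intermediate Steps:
N(r) = 24 (N(r) = 3 + 21 = 24)
(N(2 - 1*3) + 66)² = (24 + 66)² = 90² = 8100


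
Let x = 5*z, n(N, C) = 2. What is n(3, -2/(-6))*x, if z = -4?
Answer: -40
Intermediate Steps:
x = -20 (x = 5*(-4) = -20)
n(3, -2/(-6))*x = 2*(-20) = -40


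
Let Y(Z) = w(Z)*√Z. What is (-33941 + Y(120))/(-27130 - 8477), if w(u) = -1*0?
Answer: 33941/35607 ≈ 0.95321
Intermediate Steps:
w(u) = 0
Y(Z) = 0 (Y(Z) = 0*√Z = 0)
(-33941 + Y(120))/(-27130 - 8477) = (-33941 + 0)/(-27130 - 8477) = -33941/(-35607) = -33941*(-1/35607) = 33941/35607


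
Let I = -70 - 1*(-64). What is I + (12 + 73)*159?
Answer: 13509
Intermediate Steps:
I = -6 (I = -70 + 64 = -6)
I + (12 + 73)*159 = -6 + (12 + 73)*159 = -6 + 85*159 = -6 + 13515 = 13509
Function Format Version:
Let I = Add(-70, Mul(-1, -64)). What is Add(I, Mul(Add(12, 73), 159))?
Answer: 13509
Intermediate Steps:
I = -6 (I = Add(-70, 64) = -6)
Add(I, Mul(Add(12, 73), 159)) = Add(-6, Mul(Add(12, 73), 159)) = Add(-6, Mul(85, 159)) = Add(-6, 13515) = 13509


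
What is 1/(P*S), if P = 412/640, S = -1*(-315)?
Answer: 32/6489 ≈ 0.0049314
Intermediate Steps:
S = 315
P = 103/160 (P = 412*(1/640) = 103/160 ≈ 0.64375)
1/(P*S) = 1/((103/160)*315) = (160/103)*(1/315) = 32/6489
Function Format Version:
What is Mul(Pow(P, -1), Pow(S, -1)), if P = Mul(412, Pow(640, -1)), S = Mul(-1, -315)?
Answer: Rational(32, 6489) ≈ 0.0049314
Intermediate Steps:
S = 315
P = Rational(103, 160) (P = Mul(412, Rational(1, 640)) = Rational(103, 160) ≈ 0.64375)
Mul(Pow(P, -1), Pow(S, -1)) = Mul(Pow(Rational(103, 160), -1), Pow(315, -1)) = Mul(Rational(160, 103), Rational(1, 315)) = Rational(32, 6489)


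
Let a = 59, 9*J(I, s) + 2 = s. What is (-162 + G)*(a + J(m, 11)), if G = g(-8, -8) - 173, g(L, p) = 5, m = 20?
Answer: -19800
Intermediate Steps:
J(I, s) = -2/9 + s/9
G = -168 (G = 5 - 173 = -168)
(-162 + G)*(a + J(m, 11)) = (-162 - 168)*(59 + (-2/9 + (⅑)*11)) = -330*(59 + (-2/9 + 11/9)) = -330*(59 + 1) = -330*60 = -19800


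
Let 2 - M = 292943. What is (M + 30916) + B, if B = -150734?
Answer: -412759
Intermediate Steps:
M = -292941 (M = 2 - 1*292943 = 2 - 292943 = -292941)
(M + 30916) + B = (-292941 + 30916) - 150734 = -262025 - 150734 = -412759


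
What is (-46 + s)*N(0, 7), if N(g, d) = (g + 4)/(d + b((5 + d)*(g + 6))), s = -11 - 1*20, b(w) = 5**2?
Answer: -77/8 ≈ -9.6250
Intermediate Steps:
b(w) = 25
s = -31 (s = -11 - 20 = -31)
N(g, d) = (4 + g)/(25 + d) (N(g, d) = (g + 4)/(d + 25) = (4 + g)/(25 + d))
(-46 + s)*N(0, 7) = (-46 - 31)*((4 + 0)/(25 + 7)) = -77*4/32 = -77*1/8 = -77/8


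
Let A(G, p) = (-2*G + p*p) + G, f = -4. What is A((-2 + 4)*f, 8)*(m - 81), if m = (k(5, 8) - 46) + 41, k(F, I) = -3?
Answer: -6408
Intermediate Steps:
A(G, p) = p**2 - G (A(G, p) = (-2*G + p**2) + G = (p**2 - 2*G) + G = p**2 - G)
m = -8 (m = (-3 - 46) + 41 = -49 + 41 = -8)
A((-2 + 4)*f, 8)*(m - 81) = (8**2 - (-2 + 4)*(-4))*(-8 - 81) = (64 - 2*(-4))*(-89) = (64 - 1*(-8))*(-89) = (64 + 8)*(-89) = 72*(-89) = -6408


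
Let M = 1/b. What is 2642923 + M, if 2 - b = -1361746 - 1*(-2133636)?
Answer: 2040040548623/771888 ≈ 2.6429e+6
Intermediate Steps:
b = -771888 (b = 2 - (-1361746 - 1*(-2133636)) = 2 - (-1361746 + 2133636) = 2 - 1*771890 = 2 - 771890 = -771888)
M = -1/771888 (M = 1/(-771888) = -1/771888 ≈ -1.2955e-6)
2642923 + M = 2642923 - 1/771888 = 2040040548623/771888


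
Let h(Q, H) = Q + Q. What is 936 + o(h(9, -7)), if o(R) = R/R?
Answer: 937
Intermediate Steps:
h(Q, H) = 2*Q
o(R) = 1
936 + o(h(9, -7)) = 936 + 1 = 937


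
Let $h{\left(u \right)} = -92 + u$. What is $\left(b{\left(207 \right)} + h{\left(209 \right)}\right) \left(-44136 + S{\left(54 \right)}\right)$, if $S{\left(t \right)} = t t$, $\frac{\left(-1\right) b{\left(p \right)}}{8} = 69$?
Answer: $17930700$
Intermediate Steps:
$b{\left(p \right)} = -552$ ($b{\left(p \right)} = \left(-8\right) 69 = -552$)
$S{\left(t \right)} = t^{2}$
$\left(b{\left(207 \right)} + h{\left(209 \right)}\right) \left(-44136 + S{\left(54 \right)}\right) = \left(-552 + \left(-92 + 209\right)\right) \left(-44136 + 54^{2}\right) = \left(-552 + 117\right) \left(-44136 + 2916\right) = \left(-435\right) \left(-41220\right) = 17930700$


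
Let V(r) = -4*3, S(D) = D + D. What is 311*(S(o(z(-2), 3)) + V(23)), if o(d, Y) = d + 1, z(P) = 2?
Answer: -1866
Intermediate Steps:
o(d, Y) = 1 + d
S(D) = 2*D
V(r) = -12
311*(S(o(z(-2), 3)) + V(23)) = 311*(2*(1 + 2) - 12) = 311*(2*3 - 12) = 311*(6 - 12) = 311*(-6) = -1866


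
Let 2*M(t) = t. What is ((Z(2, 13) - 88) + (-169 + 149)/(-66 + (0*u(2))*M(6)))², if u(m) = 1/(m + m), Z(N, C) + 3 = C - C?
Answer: 8958049/1089 ≈ 8225.9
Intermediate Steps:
Z(N, C) = -3 (Z(N, C) = -3 + (C - C) = -3 + 0 = -3)
M(t) = t/2
u(m) = 1/(2*m)
((Z(2, 13) - 88) + (-169 + 149)/(-66 + (0*u(2))*M(6)))² = ((-3 - 88) + (-169 + 149)/(-66 + (0*((½)/2))*((½)*6)))² = (-91 - 20/(-66 + (0*((½)*(½)))*3))² = (-91 - 20/(-66 + (0*(¼))*3))² = (-91 - 20/(-66 + 0*3))² = (-91 - 20/(-66 + 0))² = (-91 - 20/(-66))² = (-91 - 20*(-1/66))² = (-91 + 10/33)² = (-2993/33)² = 8958049/1089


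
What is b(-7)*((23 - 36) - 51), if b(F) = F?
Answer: 448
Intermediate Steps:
b(-7)*((23 - 36) - 51) = -7*((23 - 36) - 51) = -7*(-13 - 51) = -7*(-64) = 448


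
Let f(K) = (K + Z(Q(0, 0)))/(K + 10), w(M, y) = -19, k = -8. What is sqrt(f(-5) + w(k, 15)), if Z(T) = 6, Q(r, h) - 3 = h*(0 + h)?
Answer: I*sqrt(470)/5 ≈ 4.3359*I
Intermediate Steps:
Q(r, h) = 3 + h**2 (Q(r, h) = 3 + h*(0 + h) = 3 + h*h = 3 + h**2)
f(K) = (6 + K)/(10 + K) (f(K) = (K + 6)/(K + 10) = (6 + K)/(10 + K))
sqrt(f(-5) + w(k, 15)) = sqrt((6 - 5)/(10 - 5) - 19) = sqrt(1/5 - 19) = sqrt(-94/5) = I*sqrt(470)/5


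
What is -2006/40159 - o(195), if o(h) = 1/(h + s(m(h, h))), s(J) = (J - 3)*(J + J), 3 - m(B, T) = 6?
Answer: -71935/1325247 ≈ -0.054280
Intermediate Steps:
m(B, T) = -3 (m(B, T) = 3 - 1*6 = 3 - 6 = -3)
s(J) = 2*J*(-3 + J) (s(J) = (-3 + J)*(2*J) = 2*J*(-3 + J))
o(h) = 1/(36 + h) (o(h) = 1/(h + 2*(-3)*(-3 - 3)) = 1/(h + 2*(-3)*(-6)) = 1/(h + 36) = 1/(36 + h))
-2006/40159 - o(195) = -2006/40159 - 1/(36 + 195) = -2006*1/40159 - 1/231 = -2006/40159 - 1*1/231 = -2006/40159 - 1/231 = -71935/1325247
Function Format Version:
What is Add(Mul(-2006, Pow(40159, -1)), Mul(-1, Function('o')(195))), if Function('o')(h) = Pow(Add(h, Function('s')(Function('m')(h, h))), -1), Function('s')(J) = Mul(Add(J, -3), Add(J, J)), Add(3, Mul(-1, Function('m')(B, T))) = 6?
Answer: Rational(-71935, 1325247) ≈ -0.054280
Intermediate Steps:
Function('m')(B, T) = -3 (Function('m')(B, T) = Add(3, Mul(-1, 6)) = Add(3, -6) = -3)
Function('s')(J) = Mul(2, J, Add(-3, J)) (Function('s')(J) = Mul(Add(-3, J), Mul(2, J)) = Mul(2, J, Add(-3, J)))
Function('o')(h) = Pow(Add(36, h), -1) (Function('o')(h) = Pow(Add(h, Mul(2, -3, Add(-3, -3))), -1) = Pow(Add(h, Mul(2, -3, -6)), -1) = Pow(Add(h, 36), -1) = Pow(Add(36, h), -1))
Add(Mul(-2006, Pow(40159, -1)), Mul(-1, Function('o')(195))) = Add(Mul(-2006, Pow(40159, -1)), Mul(-1, Pow(Add(36, 195), -1))) = Add(Mul(-2006, Rational(1, 40159)), Mul(-1, Pow(231, -1))) = Add(Rational(-2006, 40159), Mul(-1, Rational(1, 231))) = Add(Rational(-2006, 40159), Rational(-1, 231)) = Rational(-71935, 1325247)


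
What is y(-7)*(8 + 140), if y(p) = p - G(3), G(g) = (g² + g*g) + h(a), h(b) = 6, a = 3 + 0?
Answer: -4588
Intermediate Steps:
a = 3
G(g) = 6 + 2*g² (G(g) = (g² + g*g) + 6 = (g² + g²) + 6 = 2*g² + 6 = 6 + 2*g²)
y(p) = -24 + p (y(p) = p - (6 + 2*3²) = p - (6 + 2*9) = p - (6 + 18) = p - 1*24 = p - 24 = -24 + p)
y(-7)*(8 + 140) = (-24 - 7)*(8 + 140) = -31*148 = -4588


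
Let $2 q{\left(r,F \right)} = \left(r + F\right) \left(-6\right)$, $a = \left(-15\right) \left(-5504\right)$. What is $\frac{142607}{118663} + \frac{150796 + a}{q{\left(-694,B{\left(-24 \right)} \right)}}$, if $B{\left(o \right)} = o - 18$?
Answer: $\frac{7001399821}{65501976} \approx 106.89$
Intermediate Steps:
$B{\left(o \right)} = -18 + o$
$a = 82560$
$q{\left(r,F \right)} = - 3 F - 3 r$ ($q{\left(r,F \right)} = \frac{\left(r + F\right) \left(-6\right)}{2} = \frac{\left(F + r\right) \left(-6\right)}{2} = \frac{- 6 F - 6 r}{2} = - 3 F - 3 r$)
$\frac{142607}{118663} + \frac{150796 + a}{q{\left(-694,B{\left(-24 \right)} \right)}} = \frac{142607}{118663} + \frac{150796 + 82560}{- 3 \left(-18 - 24\right) - -2082} = 142607 \cdot \frac{1}{118663} + \frac{233356}{\left(-3\right) \left(-42\right) + 2082} = \frac{142607}{118663} + \frac{233356}{126 + 2082} = \frac{142607}{118663} + \frac{233356}{2208} = \frac{142607}{118663} + 233356 \cdot \frac{1}{2208} = \frac{142607}{118663} + \frac{58339}{552} = \frac{7001399821}{65501976}$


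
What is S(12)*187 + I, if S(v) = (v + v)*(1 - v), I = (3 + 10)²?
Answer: -49199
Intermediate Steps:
I = 169 (I = 13² = 169)
S(v) = 2*v*(1 - v) (S(v) = (2*v)*(1 - v) = 2*v*(1 - v))
S(12)*187 + I = (2*12*(1 - 1*12))*187 + 169 = (2*12*(1 - 12))*187 + 169 = (2*12*(-11))*187 + 169 = -264*187 + 169 = -49368 + 169 = -49199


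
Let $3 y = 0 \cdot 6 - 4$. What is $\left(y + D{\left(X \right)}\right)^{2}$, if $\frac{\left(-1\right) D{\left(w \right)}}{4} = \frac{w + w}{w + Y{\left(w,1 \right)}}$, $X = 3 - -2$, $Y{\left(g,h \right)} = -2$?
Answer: $\frac{1936}{9} \approx 215.11$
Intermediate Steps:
$X = 5$ ($X = 3 + 2 = 5$)
$D{\left(w \right)} = - \frac{8 w}{-2 + w}$ ($D{\left(w \right)} = - 4 \frac{w + w}{w - 2} = - 4 \frac{2 w}{-2 + w} = - \frac{8 w}{-2 + w}$)
$y = - \frac{4}{3}$ ($y = \frac{0 \cdot 6 - 4}{3} = \frac{0 - 4}{3} = \frac{1}{3} \left(-4\right) = - \frac{4}{3} \approx -1.3333$)
$\left(y + D{\left(X \right)}\right)^{2} = \left(- \frac{4}{3} - \frac{40}{-2 + 5}\right)^{2} = \left(- \frac{4}{3} - \frac{40}{3}\right)^{2} = \left(- \frac{44}{3}\right)^{2} = \frac{1936}{9}$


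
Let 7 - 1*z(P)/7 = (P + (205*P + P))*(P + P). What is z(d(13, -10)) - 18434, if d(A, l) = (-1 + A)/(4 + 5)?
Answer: -23537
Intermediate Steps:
d(A, l) = -⅑ + A/9 (d(A, l) = (-1 + A)/9 = (-1 + A)*(⅑) = -⅑ + A/9)
z(P) = 49 - 2898*P² (z(P) = 49 - 7*(P + (205*P + P))*(P + P) = 49 - 7*(P + 206*P)*2*P = 49 - 7*207*P*2*P = 49 - 2898*P²)
z(d(13, -10)) - 18434 = (49 - 2898*(-⅑ + (⅑)*13)²) - 18434 = (49 - 2898*(-⅑ + 13/9)²) - 18434 = (49 - 2898*(4/3)²) - 18434 = (49 - 2898*16/9) - 18434 = (49 - 5152) - 18434 = -5103 - 18434 = -23537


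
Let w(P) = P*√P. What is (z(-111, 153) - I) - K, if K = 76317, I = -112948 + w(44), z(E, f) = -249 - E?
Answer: 36493 - 88*√11 ≈ 36201.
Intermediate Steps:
w(P) = P^(3/2)
I = -112948 + 88*√11 (I = -112948 + 44^(3/2) = -112948 + 88*√11 ≈ -1.1266e+5)
(z(-111, 153) - I) - K = ((-249 - 1*(-111)) - (-112948 + 88*√11)) - 1*76317 = ((-249 + 111) + (112948 - 88*√11)) - 76317 = (-138 + (112948 - 88*√11)) - 76317 = (112810 - 88*√11) - 76317 = 36493 - 88*√11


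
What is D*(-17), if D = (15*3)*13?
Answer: -9945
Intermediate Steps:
D = 585 (D = 45*13 = 585)
D*(-17) = 585*(-17) = -9945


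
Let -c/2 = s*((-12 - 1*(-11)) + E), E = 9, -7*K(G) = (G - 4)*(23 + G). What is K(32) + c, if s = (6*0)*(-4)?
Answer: -220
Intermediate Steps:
s = 0 (s = 0*(-4) = 0)
K(G) = -(-4 + G)*(23 + G)/7 (K(G) = -(G - 4)*(23 + G)/7 = -(-4 + G)*(23 + G)/7)
c = 0 (c = -0*((-12 - 1*(-11)) + 9) = -0*((-12 + 11) + 9) = -0*(-1 + 9) = -0*8 = -2*0 = 0)
K(32) + c = (92/7 - 19/7*32 - ⅐*32²) + 0 = (92/7 - 608/7 - ⅐*1024) + 0 = (92/7 - 608/7 - 1024/7) + 0 = -220 + 0 = -220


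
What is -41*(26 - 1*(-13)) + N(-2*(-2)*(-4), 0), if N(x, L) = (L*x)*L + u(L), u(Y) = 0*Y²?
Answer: -1599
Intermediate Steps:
u(Y) = 0
N(x, L) = x*L² (N(x, L) = (L*x)*L + 0 = x*L² + 0 = x*L²)
-41*(26 - 1*(-13)) + N(-2*(-2)*(-4), 0) = -41*(26 - 1*(-13)) + (-2*(-2)*(-4))*0² = -41*(26 + 13) + (4*(-4))*0 = -41*39 - 16*0 = -1599 + 0 = -1599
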